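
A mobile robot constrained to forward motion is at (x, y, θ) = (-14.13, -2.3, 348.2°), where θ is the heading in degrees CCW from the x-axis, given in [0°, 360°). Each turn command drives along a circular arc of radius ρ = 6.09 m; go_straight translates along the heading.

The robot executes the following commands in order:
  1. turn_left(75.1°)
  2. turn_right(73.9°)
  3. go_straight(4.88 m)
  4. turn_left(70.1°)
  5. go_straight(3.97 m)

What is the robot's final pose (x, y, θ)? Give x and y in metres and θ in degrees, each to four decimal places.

(12.2961, 9.5928, 59.5000°)

set_pose: (x, y, θ) = (-14.1300, -2.3000, 348.2000°), ρ = 6.09
turn_left(75.1°): centre at ρ to the left, rotate +75.1° → (-7.4440, 0.9249, 423.3000° ≡ 63.3000°)
turn_right(73.9°): centre at ρ to the right, rotate −73.9° → (-0.8831, 4.1747, -10.6000° ≡ 349.4000°)
go_straight(4.88): x += 4.88·cos θ, y += 4.88·sin θ → (3.9136, 3.2770, 349.4000°)
turn_left(70.1°): centre at ρ to the left, rotate +70.1° → (10.2812, 6.1722, 419.5000° ≡ 59.5000°)
go_straight(3.97): x += 3.97·cos θ, y += 3.97·sin θ → (12.2961, 9.5928, 59.5000°)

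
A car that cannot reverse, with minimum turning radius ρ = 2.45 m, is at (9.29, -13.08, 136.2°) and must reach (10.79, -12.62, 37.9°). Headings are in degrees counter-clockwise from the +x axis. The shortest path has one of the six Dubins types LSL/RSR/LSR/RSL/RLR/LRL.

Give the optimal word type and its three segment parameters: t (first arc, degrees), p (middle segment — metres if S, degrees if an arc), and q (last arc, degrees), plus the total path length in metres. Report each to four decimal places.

Let ψ = atan2(Δy, Δx) = atan2(0.46, 1.50) = 17.0490° be the start→goal bearing.
Normalize: d = |goal − start| / ρ = 1.568949/2.45 = 0.640387, α = (θ_start − ψ) mod 360° = 119.1510° = 2.079577 rad, β = (θ_goal − ψ) mod 360° = 20.8510° = 0.363918 rad.
Common terms: sin α = 0.873339, cos α = -0.487112, sin β = 0.355938, cos β = 0.934509, cos(α−β) = -0.144356, d² = 0.410096. Work in radians in the unit-radius frame; every candidate has L = ρ·(t + p + q).
LSL: p² = 2 + d² − 2cos(α−β) + 2d(sin α − sin β) = 3.361482; p = √p² = 1.833434; φ = atan2(cos β − cos α, d + sin α − sin β) = 0.887328 rad; t = (φ − α) mod 2π = 5.090937 rad, q = (β − φ) mod 2π = 5.759775 rad → L = 2.45·(5.090937 + 1.833434 + 5.759775) = 2.45·12.684146 = 31.076159 m
RSR: p² = 2 + d² − 2cos(α−β) + 2d(sin β − sin α) = 2.036134; p = √p² = 1.426932; φ = atan2(cos α − cos β, d − sin α + sin β) = -1.484500 rad; t = (α − φ) mod 2π = 3.564077 rad, q = (φ − β) mod 2π = 4.434767 rad → L = 2.45·(3.564077 + 1.426932 + 4.434767) = 2.45·9.425776 = 23.093151 m
LSR: p² = d² − 2 + 2cos(α−β) + 2d(sin α + sin β) = -0.304189 < 0 → infeasible
RSL: p² = d² − 2 + 2cos(α−β) − 2d(sin α + sin β) = -3.453044 < 0 → infeasible
RLR: c = (6 − d² + 2cos(α−β) + 2d(sin α − sin β))/8 = 0.745483; p = 2π − arccos c = 5.553648 rad; φ = atan2(cos α − cos β, d − sin α + sin β) = -1.484500 rad; t = (α − φ + p/2) mod 2π = 0.057716 rad, q = (α − β − t + p) mod 2π = 0.928406 rad → L = 2.45·(0.057716 + 5.553648 + 0.928406) = 2.45·6.539770 = 16.022437 m
LRL: c = (6 − d² + 2cos(α−β) − 2d(sin α − sin β))/8 = 0.579815; p = 2π − arccos c = 5.330890 rad; φ = atan2(cos β − cos α, d + sin α − sin β) = 0.887328 rad; t = (φ − α + p/2) mod 2π = 1.473197 rad, q = (β − α − t + p) mod 2π = 2.142035 rad → L = 2.45·(1.473197 + 5.330890 + 2.142035) = 2.45·8.946122 = 21.917999 m
Shortest: RLR with L = 16.022437 m ≈ 16.0224 m
Convert RLR to answer units (arcs ×180/π): t = 0.057716·180/π = 3.3069°, p = 5.553648·180/π = 318.2006°, q = 0.928406·180/π = 53.1938°, L = 16.0224 m.

RLR: t = 3.3069°, p = 318.2006°, q = 53.1938°, L = 16.0224 m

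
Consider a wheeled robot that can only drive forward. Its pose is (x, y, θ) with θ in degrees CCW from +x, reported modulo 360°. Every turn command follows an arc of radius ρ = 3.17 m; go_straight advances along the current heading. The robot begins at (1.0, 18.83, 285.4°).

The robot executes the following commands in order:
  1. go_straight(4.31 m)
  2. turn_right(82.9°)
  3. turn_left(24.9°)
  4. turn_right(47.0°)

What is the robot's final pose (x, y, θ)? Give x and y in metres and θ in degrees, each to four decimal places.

(-3.1301, 9.0970, 180.4000°)

set_pose: (x, y, θ) = (1.0000, 18.8300, 285.4000°), ρ = 3.17
go_straight(4.31): x += 4.31·cos θ, y += 4.31·sin θ → (2.1445, 14.6747, 285.4000°)
turn_right(82.9°): centre at ρ to the right, rotate −82.9° → (0.3015, 10.9042, 202.5000°)
turn_left(24.9°): centre at ρ to the left, rotate +24.9° → (-0.8189, 10.1212, 227.4000°)
turn_right(47.0°): centre at ρ to the right, rotate −47.0° → (-3.1301, 9.0970, 180.4000°)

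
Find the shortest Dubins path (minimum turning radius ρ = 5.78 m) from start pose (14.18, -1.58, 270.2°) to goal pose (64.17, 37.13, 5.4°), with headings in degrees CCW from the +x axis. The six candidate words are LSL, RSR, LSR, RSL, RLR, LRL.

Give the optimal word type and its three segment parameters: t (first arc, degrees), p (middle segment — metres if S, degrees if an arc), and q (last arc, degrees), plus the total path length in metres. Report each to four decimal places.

LSR: t = 138.1576°, p = 54.3510 m, q = 42.9576°, L = 72.6219 m

Let ψ = atan2(Δy, Δx) = atan2(38.71, 49.99) = 37.7526° be the start→goal bearing.
Normalize: d = |goal − start| / ρ = 63.225503/5.78 = 10.938668, α = (θ_start − ψ) mod 360° = 232.4474° = 4.056973 rad, β = (θ_goal − ψ) mod 360° = 327.6474° = 5.718526 rad.
Common terms: sin α = -0.792794, cos α = -0.609489, sin β = -0.535128, cos β = 0.844771, cos(α−β) = -0.090633, d² = 119.654464. Work in radians in the unit-radius frame; every candidate has L = ρ·(t + p + q).
LSL: p² = 2 + d² − 2cos(α−β) + 2d(sin α − sin β) = 116.198674; p = √p² = 10.779549; φ = atan2(cos β − cos α, d + sin α − sin β) = 0.135322 rad; t = (φ − α) mod 2π = 2.361534 rad, q = (β − φ) mod 2π = 5.583204 rad → L = 5.78·(2.361534 + 10.779549 + 5.583204) = 5.78·18.724288 = 108.226383 m
RSR: p² = 2 + d² − 2cos(α−β) + 2d(sin β − sin α) = 127.472784; p = √p² = 11.290385; φ = atan2(cos α − cos β, d − sin α + sin β) = -0.129164 rad; t = (α − φ) mod 2π = 4.186137 rad, q = (φ − β) mod 2π = 0.435495 rad → L = 5.78·(4.186137 + 11.290385 + 0.435495) = 5.78·15.912016 = 91.971455 m
LSR: p² = d² − 2 + 2cos(α−β) + 2d(sin α + sin β) = 88.421798; p = √p² = 9.403287; φ = atan2(−cos α − cos β, d + sin α + sin β) − atan2(−2, p) = 0.185092 rad; t = (φ − α) mod 2π = 2.411305 rad, q = (φ − β) mod 2π = 0.749752 rad → L = 5.78·(2.411305 + 9.403287 + 0.749752) = 5.78·12.564343 = 72.621904 m
RSL: p² = d² − 2 + 2cos(α−β) − 2d(sin α + sin β) = 146.524600; p = √p² = 12.104735; φ = atan2(cos α + cos β, d − sin α − sin β) − atan2(2, p) = -0.144567 rad; t = (α − φ) mod 2π = 4.201540 rad, q = (β − φ) mod 2π = 5.863093 rad → L = 5.78·(4.201540 + 12.104735 + 5.863093) = 5.78·22.169367 = 128.138943 m
RLR: c = (6 − d² + 2cos(α−β) + 2d(sin α − sin β))/8 = -14.934098, |c| > 1 → infeasible
LRL: c = (6 − d² + 2cos(α−β) − 2d(sin α − sin β))/8 = -13.524834, |c| > 1 → infeasible
Shortest: LSR with L = 72.621904 m ≈ 72.6219 m
Convert LSR to answer units (arcs ×180/π): t = 2.411305·180/π = 138.1576°, p = ρ·p = 5.78·9.403287 = 54.3510 m, q = 0.749752·180/π = 42.9576°, L = 72.6219 m.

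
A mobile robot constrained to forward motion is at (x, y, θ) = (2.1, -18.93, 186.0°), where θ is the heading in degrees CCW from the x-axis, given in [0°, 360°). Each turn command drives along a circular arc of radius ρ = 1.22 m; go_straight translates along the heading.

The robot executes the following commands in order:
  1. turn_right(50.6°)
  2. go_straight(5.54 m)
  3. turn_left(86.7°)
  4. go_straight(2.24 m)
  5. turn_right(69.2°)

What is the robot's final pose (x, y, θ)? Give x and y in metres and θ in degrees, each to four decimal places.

set_pose: (x, y, θ) = (2.1000, -18.9300, 186.0000°), ρ = 1.22
turn_right(50.6°): centre at ρ to the right, rotate −50.6° → (1.1158, -18.5854, 135.4000°)
go_straight(5.54): x += 5.54·cos θ, y += 5.54·sin θ → (-2.8288, -14.6954, 135.4000°)
turn_left(86.7°): centre at ρ to the left, rotate +86.7° → (-4.5033, -14.6589, 222.1000°)
go_straight(2.24): x += 2.24·cos θ, y += 2.24·sin θ → (-6.1653, -16.1606, 222.1000°)
turn_right(69.2°): centre at ρ to the right, rotate −69.2° → (-7.5390, -16.3415, 152.9000°)

(-7.5390, -16.3415, 152.9000°)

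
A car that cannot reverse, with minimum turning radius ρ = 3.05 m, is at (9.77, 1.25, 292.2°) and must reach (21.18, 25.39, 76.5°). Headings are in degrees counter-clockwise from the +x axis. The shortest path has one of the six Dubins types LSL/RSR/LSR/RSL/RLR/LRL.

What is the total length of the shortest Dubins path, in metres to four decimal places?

32.0384 m

Let ψ = atan2(Δy, Δx) = atan2(24.14, 11.41) = 64.7018° be the start→goal bearing.
Normalize: d = |goal − start| / ρ = 26.700706/3.05 = 8.754330, α = (θ_start − ψ) mod 360° = 227.4982° = 3.970593 rad, β = (θ_goal − ψ) mod 360° = 11.7982° = 0.205918 rad.
Common terms: sin α = -0.737256, cos α = -0.675613, sin β = 0.204465, cos β = 0.978874, cos(α−β) = -0.812084, d² = 76.638291. Work in radians in the unit-radius frame; every candidate has L = ρ·(t + p + q).
LSL: p² = 2 + d² − 2cos(α−β) + 2d(sin α − sin β) = 63.774176; p = √p² = 7.985874; φ = atan2(cos β − cos α, d + sin α − sin β) = 0.208688 rad; t = (φ − α) mod 2π = 2.521281 rad, q = (β − φ) mod 2π = 6.280415 rad → L = 3.05·(2.521281 + 7.985874 + 6.280415) = 3.05·16.787569 = 51.202085 m
RSR: p² = 2 + d² − 2cos(α−β) + 2d(sin β − sin α) = 96.750740; p = √p² = 9.836195; φ = atan2(cos α − cos β, d − sin α + sin β) = -0.169007 rad; t = (α − φ) mod 2π = 4.139600 rad, q = (φ − β) mod 2π = 5.908260 rad → L = 3.05·(4.139600 + 9.836195 + 5.908260) = 3.05·19.884056 = 60.646370 m
LSR: p² = d² − 2 + 2cos(α−β) + 2d(sin α + sin β) = 63.685671; p = √p² = 7.980330; φ = atan2(−cos α − cos β, d + sin α + sin β) − atan2(−2, p) = 0.208689 rad; t = (φ − α) mod 2π = 2.521282 rad, q = (φ − β) mod 2π = 0.002772 rad → L = 3.05·(2.521282 + 7.980330 + 0.002772) = 3.05·10.504384 = 32.038370 m
RSL: p² = d² − 2 + 2cos(α−β) − 2d(sin α + sin β) = 82.342576; p = √p² = 9.074281; φ = atan2(cos α + cos β, d − sin α − sin β) − atan2(2, p) = -0.184293 rad; t = (α − φ) mod 2π = 4.154885 rad, q = (β − φ) mod 2π = 0.390210 rad → L = 3.05·(4.154885 + 9.074281 + 0.390210) = 3.05·13.619376 = 41.539098 m
RLR: c = (6 − d² + 2cos(α−β) + 2d(sin α − sin β))/8 = -11.093842, |c| > 1 → infeasible
LRL: c = (6 − d² + 2cos(α−β) − 2d(sin α − sin β))/8 = -6.971772, |c| > 1 → infeasible
Shortest: LSR with L = 32.038370 m ≈ 32.0384 m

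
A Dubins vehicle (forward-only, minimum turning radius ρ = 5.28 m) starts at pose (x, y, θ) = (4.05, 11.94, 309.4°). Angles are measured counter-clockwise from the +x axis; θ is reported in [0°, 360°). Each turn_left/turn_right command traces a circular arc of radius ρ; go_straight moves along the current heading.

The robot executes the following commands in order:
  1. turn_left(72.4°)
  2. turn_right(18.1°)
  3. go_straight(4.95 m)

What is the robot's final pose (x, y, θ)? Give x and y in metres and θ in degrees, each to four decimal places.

set_pose: (x, y, θ) = (4.0500, 11.9400, 309.4000°), ρ = 5.28
turn_left(72.4°): centre at ρ to the left, rotate +72.4° → (10.0909, 10.3890, 381.8000° ≡ 21.8000°)
turn_right(18.1°): centre at ρ to the right, rotate −18.1° → (11.7109, 10.7556, 3.7000°)
go_straight(4.95): x += 4.95·cos θ, y += 4.95·sin θ → (16.6506, 11.0750, 3.7000°)

(16.6506, 11.0750, 3.7000°)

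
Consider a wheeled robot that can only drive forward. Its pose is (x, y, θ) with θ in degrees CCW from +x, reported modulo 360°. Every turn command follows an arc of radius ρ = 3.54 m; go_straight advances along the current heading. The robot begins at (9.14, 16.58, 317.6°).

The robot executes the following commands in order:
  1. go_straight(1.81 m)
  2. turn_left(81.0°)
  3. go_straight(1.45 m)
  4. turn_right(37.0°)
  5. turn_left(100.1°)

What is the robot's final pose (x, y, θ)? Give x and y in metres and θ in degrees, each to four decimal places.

set_pose: (x, y, θ) = (9.1400, 16.5800, 317.6000°), ρ = 3.54
go_straight(1.81): x += 1.81·cos θ, y += 1.81·sin θ → (10.4766, 15.3595, 317.6000°)
turn_left(81.0°): centre at ρ to the left, rotate +81.0° → (15.0722, 15.2071, 398.6000° ≡ 38.6000°)
go_straight(1.45): x += 1.45·cos θ, y += 1.45·sin θ → (16.2054, 16.1117, 38.6000°)
turn_right(37.0°): centre at ρ to the right, rotate −37.0° → (18.3151, 16.8837, 1.6000°)
turn_left(100.1°): centre at ρ to the left, rotate +100.1° → (21.6827, 21.1402, 101.7000°)

(21.6827, 21.1402, 101.7000°)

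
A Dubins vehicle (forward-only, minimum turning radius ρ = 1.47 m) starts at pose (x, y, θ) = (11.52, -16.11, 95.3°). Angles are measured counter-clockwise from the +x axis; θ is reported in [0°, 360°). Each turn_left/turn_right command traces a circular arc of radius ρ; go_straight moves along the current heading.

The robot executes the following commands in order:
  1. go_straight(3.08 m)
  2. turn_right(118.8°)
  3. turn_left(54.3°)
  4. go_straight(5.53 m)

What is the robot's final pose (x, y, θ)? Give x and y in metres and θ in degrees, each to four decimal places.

(19.3743, -8.6423, 30.8000°)

set_pose: (x, y, θ) = (11.5200, -16.1100, 95.3000°), ρ = 1.47
go_straight(3.08): x += 3.08·cos θ, y += 3.08·sin θ → (11.2355, -13.0432, 95.3000°)
turn_right(118.8°): centre at ρ to the right, rotate −118.8° → (13.2854, -11.5593, -23.5000° ≡ 336.5000°)
turn_left(54.3°): centre at ρ to the left, rotate +54.3° → (14.6242, -11.4739, 390.8000° ≡ 30.8000°)
go_straight(5.53): x += 5.53·cos θ, y += 5.53·sin θ → (19.3743, -8.6423, 30.8000°)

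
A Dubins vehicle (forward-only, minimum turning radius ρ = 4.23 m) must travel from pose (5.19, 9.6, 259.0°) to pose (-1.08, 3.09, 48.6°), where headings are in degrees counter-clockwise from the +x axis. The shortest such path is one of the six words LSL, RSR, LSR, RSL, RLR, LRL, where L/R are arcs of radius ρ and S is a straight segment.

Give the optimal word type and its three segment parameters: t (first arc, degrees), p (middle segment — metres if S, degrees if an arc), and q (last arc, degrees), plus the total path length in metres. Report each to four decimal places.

LSR: t = 19.7655°, p = 7.2962 m, q = 230.1655°, L = 25.7480 m

Let ψ = atan2(Δy, Δx) = atan2(-6.51, -6.27) = -133.9241° be the start→goal bearing.
Normalize: d = |goal − start| / ρ = 9.038418/4.23 = 2.136742, α = (θ_start − ψ) mod 360° = 32.9241° = 0.574635 rad, β = (θ_goal − ψ) mod 360° = 182.5241° = 3.185647 rad.
Common terms: sin α = 0.543528, cos α = 0.839391, sin β = -0.044040, cos β = -0.999030, cos(α−β) = -0.862514, d² = 4.565666. Work in radians in the unit-radius frame; every candidate has L = ρ·(t + p + q).
LSL: p² = 2 + d² − 2cos(α−β) + 2d(sin α − sin β) = 10.801659; p = √p² = 3.286588; φ = atan2(cos β − cos α, d + sin α − sin β) = -0.593626 rad; t = (φ − α) mod 2π = 5.114924 rad, q = (β − φ) mod 2π = 3.779274 rad → L = 4.23·(5.114924 + 3.286588 + 3.779274) = 4.23·12.180786 = 51.524723 m
RSR: p² = 2 + d² − 2cos(α−β) + 2d(sin β − sin α) = 5.779728; p = √p² = 2.404106; φ = atan2(cos α − cos β, d − sin α + sin β) = 0.870576 rad; t = (α − φ) mod 2π = 5.987244 rad, q = (φ − β) mod 2π = 3.968114 rad → L = 4.23·(5.987244 + 2.404106 + 3.968114) = 4.23·12.359464 = 52.280535 m
LSR: p² = d² − 2 + 2cos(α−β) + 2d(sin α + sin β) = 2.975191; p = √p² = 1.724874; φ = atan2(−cos α − cos β, d + sin α + sin β) − atan2(−2, p) = 0.919608 rad; t = (φ − α) mod 2π = 0.344973 rad, q = (φ − β) mod 2π = 4.017146 rad → L = 4.23·(0.344973 + 1.724874 + 4.017146) = 4.23·6.086993 = 25.747982 m
RSL: p² = d² − 2 + 2cos(α−β) − 2d(sin α + sin β) = -1.293915 < 0 → infeasible
RLR: c = (6 − d² + 2cos(α−β) + 2d(sin α − sin β))/8 = 0.277534; p = 2π − arccos c = 4.993615 rad; φ = atan2(cos α − cos β, d − sin α + sin β) = 0.870576 rad; t = (α − φ + p/2) mod 2π = 2.200867 rad, q = (α − β − t + p) mod 2π = 0.181736 rad → L = 4.23·(2.200867 + 4.993615 + 0.181736) = 4.23·7.376218 = 31.201403 m
LRL: c = (6 − d² + 2cos(α−β) − 2d(sin α − sin β))/8 = -0.350207; p = 2π − arccos c = 4.354597 rad; φ = atan2(cos β − cos α, d + sin α − sin β) = -0.593626 rad; t = (φ − α + p/2) mod 2π = 1.009037 rad, q = (β − α − t + p) mod 2π = 5.956572 rad → L = 4.23·(1.009037 + 4.354597 + 5.956572) = 4.23·11.320206 = 47.884470 m
Shortest: LSR with L = 25.747982 m ≈ 25.7480 m
Convert LSR to answer units (arcs ×180/π): t = 0.344973·180/π = 19.7655°, p = ρ·p = 4.23·1.724874 = 7.2962 m, q = 4.017146·180/π = 230.1655°, L = 25.7480 m.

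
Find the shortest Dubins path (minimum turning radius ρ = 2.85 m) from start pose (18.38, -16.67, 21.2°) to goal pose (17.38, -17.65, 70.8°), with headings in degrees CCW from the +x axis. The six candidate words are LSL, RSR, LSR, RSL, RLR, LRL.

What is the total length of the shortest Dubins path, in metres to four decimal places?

16.5100 m

Let ψ = atan2(Δy, Δx) = atan2(-0.98, -1.00) = -135.5787° be the start→goal bearing.
Normalize: d = |goal − start| / ρ = 1.400143/2.85 = 0.491278, α = (θ_start − ψ) mod 360° = 156.7787° = 2.736305 rad, β = (θ_goal − ψ) mod 360° = 206.3787° = 3.601988 rad.
Common terms: sin α = 0.394283, cos α = -0.918989, sin β = -0.444303, cos β = -0.895877, cos(α−β) = 0.648120, d² = 0.241354. Work in radians in the unit-radius frame; every candidate has L = ρ·(t + p + q).
LSL: p² = 2 + d² − 2cos(α−β) + 2d(sin α − sin β) = 1.769072; p = √p² = 1.330065; φ = atan2(cos β − cos α, d + sin α − sin β) = 0.017378 rad; t = (φ − α) mod 2π = 3.564258 rad, q = (β − φ) mod 2π = 3.584611 rad → L = 2.85·(3.564258 + 1.330065 + 3.584611) = 2.85·8.478933 = 24.164960 m
RSR: p² = 2 + d² − 2cos(α−β) + 2d(sin β − sin α) = 0.121157; p = √p² = 0.348076; φ = atan2(cos α − cos β, d − sin α + sin β) = -3.075144 rad; t = (α − φ) mod 2π = 5.811449 rad, q = (φ − β) mod 2π = 5.889239 rad → L = 2.85·(5.811449 + 0.348076 + 5.889239) = 2.85·12.048763 = 34.338975 m
LSR: p² = d² − 2 + 2cos(α−β) + 2d(sin α + sin β) = -0.511553 < 0 → infeasible
RSL: p² = d² − 2 + 2cos(α−β) − 2d(sin α + sin β) = -0.413259 < 0 → infeasible
RLR: c = (6 − d² + 2cos(α−β) + 2d(sin α − sin β))/8 = 0.984855; p = 2π − arccos c = 6.108927 rad; φ = atan2(cos α − cos β, d − sin α + sin β) = -3.075144 rad; t = (α − φ + p/2) mod 2π = 2.582727 rad, q = (α − β − t + p) mod 2π = 2.660517 rad → L = 2.85·(2.582727 + 6.108927 + 2.660517) = 2.85·11.352171 = 32.353687 m
LRL: c = (6 − d² + 2cos(α−β) − 2d(sin α − sin β))/8 = 0.778866; p = 2π − arccos c = 5.605245 rad; φ = atan2(cos β − cos α, d + sin α − sin β) = 0.017378 rad; t = (φ − α + p/2) mod 2π = 0.083695 rad, q = (β − α − t + p) mod 2π = 0.104048 rad → L = 2.85·(0.083695 + 5.605245 + 0.104048) = 2.85·5.792987 = 16.510014 m
Shortest: LRL with L = 16.510014 m ≈ 16.5100 m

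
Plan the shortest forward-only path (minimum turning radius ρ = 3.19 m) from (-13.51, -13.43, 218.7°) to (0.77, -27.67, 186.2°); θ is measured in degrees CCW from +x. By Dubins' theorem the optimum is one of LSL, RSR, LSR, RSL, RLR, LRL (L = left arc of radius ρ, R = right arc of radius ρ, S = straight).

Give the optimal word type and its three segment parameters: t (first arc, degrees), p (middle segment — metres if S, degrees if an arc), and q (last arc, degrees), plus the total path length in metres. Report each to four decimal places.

Let ψ = atan2(Δy, Δx) = atan2(-14.24, 14.28) = -44.9196° be the start→goal bearing.
Normalize: d = |goal − start| / ρ = 20.166705/3.19 = 6.321851, α = (θ_start − ψ) mod 360° = 263.6196° = 4.601031 rad, β = (θ_goal − ψ) mod 360° = 231.1196° = 4.033799 rad.
Common terms: sin α = -0.993806, cos α = -0.111128, sin β = -0.778458, cos β = -0.627696, cos(α−β) = 0.843391, d² = 39.965802. Work in radians in the unit-radius frame; every candidate has L = ρ·(t + p + q).
LSL: p² = 2 + d² − 2cos(α−β) + 2d(sin α − sin β) = 37.556227; p = √p² = 6.128314; φ = atan2(cos β − cos α, d + sin α − sin β) = -0.084392 rad; t = (φ − α) mod 2π = 1.597762 rad, q = (β − φ) mod 2π = 4.118191 rad → L = 3.19·(1.597762 + 6.128314 + 4.118191) = 3.19·11.844267 = 37.783211 m
RSR: p² = 2 + d² − 2cos(α−β) + 2d(sin β − sin α) = 43.001812; p = √p² = 6.557577; φ = atan2(cos α − cos β, d − sin α + sin β) = 0.078856 rad; t = (α − φ) mod 2π = 4.522175 rad, q = (φ − β) mod 2π = 2.328243 rad → L = 3.19·(4.522175 + 6.557577 + 2.328243) = 3.19·13.407994 = 42.771501 m
LSR: p² = d² − 2 + 2cos(α−β) + 2d(sin α + sin β) = 17.244601; p = √p² = 4.152662; φ = atan2(−cos α − cos β, d + sin α + sin β) − atan2(−2, p) = 0.609823 rad; t = (φ − α) mod 2π = 2.291978 rad, q = (φ − β) mod 2π = 2.859210 rad → L = 3.19·(2.291978 + 4.152662 + 2.859210) = 3.19·9.303850 = 29.679280 m
RSL: p² = d² − 2 + 2cos(α−β) − 2d(sin α + sin β) = 62.060569; p = √p² = 7.877853; φ = atan2(cos α + cos β, d − sin α − sin β) − atan2(2, p) = -0.339651 rad; t = (α − φ) mod 2π = 4.940681 rad, q = (β − φ) mod 2π = 4.373449 rad → L = 3.19·(4.940681 + 7.877853 + 4.373449) = 3.19·17.191984 = 54.842428 m
RLR: c = (6 − d² + 2cos(α−β) + 2d(sin α − sin β))/8 = -4.375226, |c| > 1 → infeasible
LRL: c = (6 − d² + 2cos(α−β) − 2d(sin α − sin β))/8 = -3.694528, |c| > 1 → infeasible
Shortest: LSR with L = 29.679280 m ≈ 29.6793 m
Convert LSR to answer units (arcs ×180/π): t = 2.291978·180/π = 131.3207°, p = ρ·p = 3.19·4.152662 = 13.2470 m, q = 2.859210·180/π = 163.8207°, L = 29.6793 m.

LSR: t = 131.3207°, p = 13.2470 m, q = 163.8207°, L = 29.6793 m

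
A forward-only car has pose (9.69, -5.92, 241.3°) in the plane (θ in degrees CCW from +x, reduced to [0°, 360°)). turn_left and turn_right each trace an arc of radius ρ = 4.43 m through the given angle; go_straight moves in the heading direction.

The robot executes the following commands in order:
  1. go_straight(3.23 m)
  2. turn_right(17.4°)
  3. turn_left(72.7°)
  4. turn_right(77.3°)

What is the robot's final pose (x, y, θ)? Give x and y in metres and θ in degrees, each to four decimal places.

set_pose: (x, y, θ) = (9.6900, -5.9200, 241.3000°), ρ = 4.43
go_straight(3.23): x += 3.23·cos θ, y += 3.23·sin θ → (8.1389, -8.7532, 241.3000°)
turn_right(17.4°): centre at ρ to the right, rotate −17.4° → (7.3249, -9.8178, 223.9000°)
turn_left(72.7°): centre at ρ to the left, rotate +72.7° → (6.4356, -14.9934, 296.6000°)
turn_right(77.3°): centre at ρ to the right, rotate −77.3° → (5.2803, -20.4051, 219.3000°)

(5.2803, -20.4051, 219.3000°)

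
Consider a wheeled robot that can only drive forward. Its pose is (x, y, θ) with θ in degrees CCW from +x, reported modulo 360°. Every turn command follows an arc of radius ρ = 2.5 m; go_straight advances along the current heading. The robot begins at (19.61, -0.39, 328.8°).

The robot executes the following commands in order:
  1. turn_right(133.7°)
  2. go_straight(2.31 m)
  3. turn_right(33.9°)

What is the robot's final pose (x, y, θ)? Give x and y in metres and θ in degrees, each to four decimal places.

set_pose: (x, y, θ) = (19.6100, -0.3900, 328.8000°), ρ = 2.5
turn_right(133.7°): centre at ρ to the right, rotate −133.7° → (18.9662, -4.9421, 195.1000°)
go_straight(2.31): x += 2.31·cos θ, y += 2.31·sin θ → (16.7360, -5.5439, 195.1000°)
turn_right(33.9°): centre at ρ to the right, rotate −33.9° → (15.2790, -5.4968, 161.2000°)

(15.2790, -5.4968, 161.2000°)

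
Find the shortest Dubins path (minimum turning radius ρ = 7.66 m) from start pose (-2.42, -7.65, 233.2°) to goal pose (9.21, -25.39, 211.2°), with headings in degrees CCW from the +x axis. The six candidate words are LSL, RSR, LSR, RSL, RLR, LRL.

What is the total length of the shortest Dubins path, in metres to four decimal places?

Let ψ = atan2(Δy, Δx) = atan2(-17.74, 11.63) = -56.7519° be the start→goal bearing.
Normalize: d = |goal − start| / ρ = 21.212367/7.66 = 2.769238, α = (θ_start − ψ) mod 360° = 289.9519° = 5.060616 rad, β = (θ_goal − ψ) mod 360° = 267.9519° = 4.676643 rad.
Common terms: sin α = -0.939979, cos α = 0.341232, sin β = -0.999361, cos β = -0.035738, cos(α−β) = 0.927184, d² = 7.668682. Work in radians in the unit-radius frame; every candidate has L = ρ·(t + p + q).
LSL: p² = 2 + d² − 2cos(α−β) + 2d(sin α − sin β) = 8.143200; p = √p² = 2.853629; φ = atan2(cos β − cos α, d + sin α − sin β) = -0.132489 rad; t = (φ − α) mod 2π = 1.090080 rad, q = (β − φ) mod 2π = 4.809132 rad → L = 7.66·(1.090080 + 2.853629 + 4.809132) = 7.66·8.752842 = 67.046770 m
RSR: p² = 2 + d² − 2cos(α−β) + 2d(sin β − sin α) = 7.485428; p = √p² = 2.735951; φ = atan2(cos α − cos β, d − sin α + sin β) = 0.138223 rad; t = (α − φ) mod 2π = 4.922392 rad, q = (φ − β) mod 2π = 1.744765 rad → L = 7.66·(4.922392 + 2.735951 + 1.744765) = 7.66·9.403109 = 72.027814 m
LSR: p² = d² − 2 + 2cos(α−β) + 2d(sin α + sin β) = -3.217943 < 0 → infeasible
RSL: p² = d² − 2 + 2cos(α−β) − 2d(sin α + sin β) = 18.264042; p = √p² = 4.273645; φ = atan2(cos α + cos β, d − sin α − sin β) − atan2(2, p) = -0.372919 rad; t = (α − φ) mod 2π = 5.433535 rad, q = (β − φ) mod 2π = 5.049563 rad → L = 7.66·(5.433535 + 4.273645 + 5.049563) = 7.66·14.756743 = 113.036652 m
RLR: c = (6 − d² + 2cos(α−β) + 2d(sin α − sin β))/8 = 0.064321; p = 2π − arccos c = 4.776755 rad; φ = atan2(cos α − cos β, d − sin α + sin β) = 0.138223 rad; t = (α − φ + p/2) mod 2π = 1.027584 rad, q = (α − β − t + p) mod 2π = 4.133143 rad → L = 7.66·(1.027584 + 4.776755 + 4.133143) = 7.66·9.937482 = 76.121113 m
LRL: c = (6 − d² + 2cos(α−β) − 2d(sin α − sin β))/8 = -0.017900; p = 2π − arccos c = 4.694488 rad; φ = atan2(cos β − cos α, d + sin α − sin β) = -0.132489 rad; t = (φ − α + p/2) mod 2π = 3.437324 rad, q = (β − α − t + p) mod 2π = 0.873191 rad → L = 7.66·(3.437324 + 4.694488 + 0.873191) = 7.66·9.005004 = 68.978329 m
Shortest: LSL with L = 67.046770 m ≈ 67.0468 m

67.0468 m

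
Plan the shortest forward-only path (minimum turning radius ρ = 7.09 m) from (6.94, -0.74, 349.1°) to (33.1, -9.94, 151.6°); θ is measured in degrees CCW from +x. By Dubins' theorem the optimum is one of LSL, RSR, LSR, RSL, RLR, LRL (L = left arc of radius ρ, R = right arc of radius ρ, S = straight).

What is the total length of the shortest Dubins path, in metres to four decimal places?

Let ψ = atan2(Δy, Δx) = atan2(-9.20, 26.16) = -19.3759° be the start→goal bearing.
Normalize: d = |goal − start| / ρ = 27.730590/7.09 = 3.911226, α = (θ_start − ψ) mod 360° = 8.4759° = 0.147932 rad, β = (θ_goal − ψ) mod 360° = 170.9759° = 2.984092 rad.
Common terms: sin α = 0.147393, cos α = 0.989078, sin β = 0.156851, cos β = -0.987622, cos(α−β) = -0.953717, d² = 15.297686. Work in radians in the unit-radius frame; every candidate has L = ρ·(t + p + q).
LSL: p² = 2 + d² − 2cos(α−β) + 2d(sin α − sin β) = 19.131134; p = √p² = 4.373915; φ = atan2(cos β − cos α, d + sin α − sin β) = -0.468927 rad; t = (φ − α) mod 2π = 5.666327 rad, q = (β − φ) mod 2π = 3.453018 rad → L = 7.09·(5.666327 + 4.373915 + 3.453018) = 7.09·13.493261 = 95.667217 m
RSR: p² = 2 + d² − 2cos(α−β) + 2d(sin β − sin α) = 19.279105; p = √p² = 4.390798; φ = atan2(cos α − cos β, d − sin α + sin β) = 0.466980 rad; t = (α − φ) mod 2π = 5.964137 rad, q = (φ − β) mod 2π = 3.766074 rad → L = 7.09·(5.964137 + 4.390798 + 3.766074) = 7.09·14.121008 = 100.117949 m
LSR: p² = d² − 2 + 2cos(α−β) + 2d(sin α + sin β) = 13.770180; p = √p² = 3.710819; φ = atan2(−cos α − cos β, d + sin α + sin β) − atan2(−2, p) = 0.493986 rad; t = (φ − α) mod 2π = 0.346054 rad, q = (φ − β) mod 2π = 3.793080 rad → L = 7.09·(0.346054 + 3.710819 + 3.793080) = 7.09·7.849953 = 55.656169 m
RSL: p² = d² − 2 + 2cos(α−β) − 2d(sin α + sin β) = 9.010324; p = √p² = 3.001720; φ = atan2(cos α + cos β, d − sin α − sin β) − atan2(2, p) = -0.587334 rad; t = (α − φ) mod 2π = 0.735266 rad, q = (β − φ) mod 2π = 3.571426 rad → L = 7.09·(0.735266 + 3.001720 + 3.571426) = 7.09·7.308412 = 51.816643 m
RLR: c = (6 − d² + 2cos(α−β) + 2d(sin α − sin β))/8 = -1.409888, |c| > 1 → infeasible
LRL: c = (6 − d² + 2cos(α−β) − 2d(sin α − sin β))/8 = -1.391392, |c| > 1 → infeasible
Shortest: RSL with L = 51.816643 m ≈ 51.8166 m

51.8166 m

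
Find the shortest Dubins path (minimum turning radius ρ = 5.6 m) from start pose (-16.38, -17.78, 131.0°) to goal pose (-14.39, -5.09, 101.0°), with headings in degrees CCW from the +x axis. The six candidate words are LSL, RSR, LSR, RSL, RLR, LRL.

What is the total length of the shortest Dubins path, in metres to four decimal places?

47.5660 m

Let ψ = atan2(Δy, Δx) = atan2(12.69, 1.99) = 81.0877° be the start→goal bearing.
Normalize: d = |goal − start| / ρ = 12.845085/5.6 = 2.293765, α = (θ_start − ψ) mod 360° = 49.9123° = 0.871135 rad, β = (θ_goal − ψ) mod 360° = 19.9123° = 0.347536 rad.
Common terms: sin α = 0.765060, cos α = 0.643959, sin β = 0.340582, cos β = 0.940215, cos(α−β) = 0.866025, d² = 5.261358. Work in radians in the unit-radius frame; every candidate has L = ρ·(t + p + q).
LSL: p² = 2 + d² − 2cos(α−β) + 2d(sin α − sin β) = 7.476614; p = √p² = 2.734340; φ = atan2(cos β − cos α, d + sin α − sin β) = 0.108560 rad; t = (φ − α) mod 2π = 5.520610 rad, q = (β − φ) mod 2π = 0.238976 rad → L = 5.6·(5.520610 + 2.734340 + 0.238976) = 5.6·8.493926 = 47.565987 m
RSR: p² = 2 + d² − 2cos(α−β) + 2d(sin β − sin α) = 3.582002; p = √p² = 1.892618; φ = atan2(cos α − cos β, d − sin α + sin β) = -0.157179 rad; t = (α − φ) mod 2π = 1.028313 rad, q = (φ − β) mod 2π = 5.778471 rad → L = 5.6·(1.028313 + 1.892618 + 5.778471) = 5.6·8.699402 = 48.716650 m
LSR: p² = d² − 2 + 2cos(α−β) + 2d(sin α + sin β) = 10.065575; p = √p² = 3.172629; φ = atan2(−cos α − cos β, d + sin α + sin β) − atan2(−2, p) = 0.126376 rad; t = (φ − α) mod 2π = 5.538426 rad, q = (φ − β) mod 2π = 6.062025 rad → L = 5.6·(5.538426 + 3.172629 + 6.062025) = 5.6·14.773081 = 82.729252 m
RSL: p² = d² − 2 + 2cos(α−β) − 2d(sin α + sin β) = -0.078757 < 0 → infeasible
RLR: c = (6 − d² + 2cos(α−β) + 2d(sin α − sin β))/8 = 0.552250; p = 2π − arccos c = 5.297449 rad; φ = atan2(cos α − cos β, d − sin α + sin β) = -0.157179 rad; t = (α − φ + p/2) mod 2π = 3.677038 rad, q = (α − β − t + p) mod 2π = 2.144010 rad → L = 5.6·(3.677038 + 5.297449 + 2.144010) = 5.6·11.118498 = 62.263587 m
LRL: c = (6 − d² + 2cos(α−β) − 2d(sin α − sin β))/8 = 0.065423; p = 2π − arccos c = 4.777859 rad; φ = atan2(cos β − cos α, d + sin α − sin β) = 0.108560 rad; t = (φ − α + p/2) mod 2π = 1.626354 rad, q = (β − α − t + p) mod 2π = 2.627906 rad → L = 5.6·(1.626354 + 4.777859 + 2.627906) = 5.6·9.032119 = 50.579868 m
Shortest: LSL with L = 47.565987 m ≈ 47.5660 m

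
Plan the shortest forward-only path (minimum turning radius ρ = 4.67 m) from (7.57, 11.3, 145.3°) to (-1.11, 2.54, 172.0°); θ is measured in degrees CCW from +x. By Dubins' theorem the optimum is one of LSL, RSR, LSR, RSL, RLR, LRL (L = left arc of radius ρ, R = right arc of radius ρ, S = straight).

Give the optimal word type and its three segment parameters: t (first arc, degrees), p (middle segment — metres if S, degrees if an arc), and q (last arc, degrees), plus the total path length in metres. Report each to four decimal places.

Let ψ = atan2(Δy, Δx) = atan2(-8.76, -8.68) = -134.7372° be the start→goal bearing.
Normalize: d = |goal − start| / ρ = 12.332072/4.67 = 2.640701, α = (θ_start − ψ) mod 360° = 280.0372° = 4.887571 rad, β = (θ_goal − ψ) mod 360° = 306.7372° = 5.353574 rad.
Common terms: sin α = -0.984695, cos α = 0.174287, sin β = -0.801388, cos β = 0.598145, cos(α−β) = 0.893371, d² = 6.973300. Work in radians in the unit-radius frame; every candidate has L = ρ·(t + p + q).
LSL: p² = 2 + d² − 2cos(α−β) + 2d(sin α − sin β) = 6.218438; p = √p² = 2.493680; φ = atan2(cos β − cos α, d + sin α − sin β) = 0.170802 rad; t = (φ − α) mod 2π = 1.566417 rad, q = (β − φ) mod 2π = 5.182771 rad → L = 4.67·(1.566417 + 2.493680 + 5.182771) = 4.67·9.242868 = 43.164193 m
RSR: p² = 2 + d² − 2cos(α−β) + 2d(sin β − sin α) = 8.154676; p = √p² = 2.855639; φ = atan2(cos α − cos β, d − sin α + sin β) = -0.148979 rad; t = (α − φ) mod 2π = 5.036550 rad, q = (φ − β) mod 2π = 0.780633 rad → L = 4.67·(5.036550 + 2.855639 + 0.780633) = 4.67·8.672822 = 40.502077 m
LSR: p² = d² − 2 + 2cos(α−β) + 2d(sin α + sin β) = -2.672976 < 0 → infeasible
RSL: p² = d² − 2 + 2cos(α−β) − 2d(sin α + sin β) = 16.193061; p = √p² = 4.024060; φ = atan2(cos α + cos β, d − sin α − sin β) − atan2(2, p) = -0.288502 rad; t = (α − φ) mod 2π = 5.176072 rad, q = (β − φ) mod 2π = 5.642075 rad → L = 4.67·(5.176072 + 4.024060 + 5.642075) = 4.67·14.842208 = 69.313112 m
RLR: c = (6 − d² + 2cos(α−β) + 2d(sin α − sin β))/8 = -0.019334; p = 2π − arccos c = 4.693053 rad; φ = atan2(cos α − cos β, d − sin α + sin β) = -0.148979 rad; t = (α − φ + p/2) mod 2π = 1.099891 rad, q = (α − β − t + p) mod 2π = 3.127159 rad → L = 4.67·(1.099891 + 4.693053 + 3.127159) = 4.67·8.920104 = 41.656884 m
LRL: c = (6 − d² + 2cos(α−β) − 2d(sin α − sin β))/8 = 0.222695; p = 2π − arccos c = 4.936967 rad; φ = atan2(cos β − cos α, d + sin α − sin β) = 0.170802 rad; t = (φ − α + p/2) mod 2π = 4.034900 rad, q = (β − α − t + p) mod 2π = 1.368070 rad → L = 4.67·(4.034900 + 4.936967 + 1.368070) = 4.67·10.339937 = 48.287507 m
Shortest: RSR with L = 40.502077 m ≈ 40.5021 m
Convert RSR to answer units (arcs ×180/π): t = 5.036550·180/π = 288.5730°, p = ρ·p = 4.67·2.855639 = 13.3358 m, q = 0.780633·180/π = 44.7270°, L = 40.5021 m.

RSR: t = 288.5730°, p = 13.3358 m, q = 44.7270°, L = 40.5021 m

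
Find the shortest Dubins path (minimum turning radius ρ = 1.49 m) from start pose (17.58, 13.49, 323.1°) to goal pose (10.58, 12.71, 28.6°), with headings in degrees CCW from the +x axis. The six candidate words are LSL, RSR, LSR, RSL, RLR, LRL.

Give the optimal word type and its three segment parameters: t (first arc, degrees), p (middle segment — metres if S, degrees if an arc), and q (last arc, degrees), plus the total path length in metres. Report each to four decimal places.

Let ψ = atan2(Δy, Δx) = atan2(-0.78, -7.00) = -173.6418° be the start→goal bearing.
Normalize: d = |goal − start| / ρ = 7.043323/1.49 = 4.727062, α = (θ_start − ψ) mod 360° = 136.7418° = 2.386595 rad, β = (θ_goal − ψ) mod 360° = 202.2418° = 3.529786 rad.
Common terms: sin α = 0.685287, cos α = -0.728273, sin β = -0.378517, cos β = -0.925594, cos(α−β) = 0.414693, d² = 22.345120. Work in radians in the unit-radius frame; every candidate has L = ρ·(t + p + q).
LSL: p² = 2 + d² − 2cos(α−β) + 2d(sin α − sin β) = 33.573065; p = √p² = 5.794227; φ = atan2(cos β − cos α, d + sin α − sin β) = -0.034061 rad; t = (φ − α) mod 2π = 3.862529 rad, q = (β − φ) mod 2π = 3.563847 rad → L = 1.49·(3.862529 + 5.794227 + 3.563847) = 1.49·13.220603 = 19.698698 m
RSR: p² = 2 + d² − 2cos(α−β) + 2d(sin β − sin α) = 13.458402; p = √p² = 3.668569; φ = atan2(cos α − cos β, d − sin α + sin β) = 0.053813 rad; t = (α − φ) mod 2π = 2.332782 rad, q = (φ − β) mod 2π = 2.807212 rad → L = 1.49·(2.332782 + 3.668569 + 2.807212) = 1.49·8.808564 = 13.124760 m
LSR: p² = d² − 2 + 2cos(α−β) + 2d(sin α + sin β) = 24.074747; p = √p² = 4.906602; φ = atan2(−cos α − cos β, d + sin α + sin β) − atan2(−2, p) = 0.704493 rad; t = (φ − α) mod 2π = 4.601083 rad, q = (φ − β) mod 2π = 3.457892 rad → L = 1.49·(4.601083 + 4.906602 + 3.457892) = 1.49·12.965577 = 19.318710 m
RSL: p² = d² − 2 + 2cos(α−β) − 2d(sin α + sin β) = 18.274265; p = √p² = 4.274841; φ = atan2(cos α + cos β, d − sin α − sin β) − atan2(2, p) = -0.795630 rad; t = (α − φ) mod 2π = 3.182225 rad, q = (β − φ) mod 2π = 4.325416 rad → L = 1.49·(3.182225 + 4.274841 + 4.325416) = 1.49·11.782482 = 17.555898 m
RLR: c = (6 − d² + 2cos(α−β) + 2d(sin α − sin β))/8 = -0.682300; p = 2π − arccos c = 3.961485 rad; φ = atan2(cos α − cos β, d − sin α + sin β) = 0.053813 rad; t = (α − φ + p/2) mod 2π = 4.313525 rad, q = (α − β − t + p) mod 2π = 4.787954 rad → L = 1.49·(4.313525 + 3.961485 + 4.787954) = 1.49·13.062964 = 19.463816 m
LRL: c = (6 − d² + 2cos(α−β) − 2d(sin α − sin β))/8 = -3.196633, |c| > 1 → infeasible
Shortest: RSR with L = 13.124760 m ≈ 13.1248 m
Convert RSR to answer units (arcs ×180/π): t = 2.332782·180/π = 133.6586°, p = ρ·p = 1.49·3.668569 = 5.4662 m, q = 2.807212·180/π = 160.8414°, L = 13.1248 m.

RSR: t = 133.6586°, p = 5.4662 m, q = 160.8414°, L = 13.1248 m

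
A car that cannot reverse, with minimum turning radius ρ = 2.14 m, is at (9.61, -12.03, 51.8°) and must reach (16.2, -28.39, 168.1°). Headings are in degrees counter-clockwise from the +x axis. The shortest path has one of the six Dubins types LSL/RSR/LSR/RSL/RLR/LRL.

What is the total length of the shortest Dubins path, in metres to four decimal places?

23.1068 m

Let ψ = atan2(Δy, Δx) = atan2(-16.36, 6.59) = -68.0598° be the start→goal bearing.
Normalize: d = |goal − start| / ρ = 17.637395/2.14 = 8.241773, α = (θ_start − ψ) mod 360° = 119.8598° = 2.091949 rad, β = (θ_goal − ψ) mod 360° = 236.1598° = 4.121767 rad.
Common terms: sin α = 0.867246, cos α = -0.497880, sin β = -0.830594, cos β = -0.556878, cos(α−β) = -0.443071, d² = 67.926828. Work in radians in the unit-radius frame; every candidate has L = ρ·(t + p + q).
LSL: p² = 2 + d² − 2cos(α−β) + 2d(sin α − sin β) = 98.799400; p = √p² = 9.939789; φ = atan2(cos β − cos α, d + sin α − sin β) = -0.005936 rad; t = (φ − α) mod 2π = 4.185301 rad, q = (β − φ) mod 2π = 4.127702 rad → L = 2.14·(4.185301 + 9.939789 + 4.127702) = 2.14·18.252792 = 39.060975 m
RSR: p² = 2 + d² − 2cos(α−β) + 2d(sin β − sin α) = 42.826540; p = √p² = 6.544199; φ = atan2(cos α − cos β, d − sin α + sin β) = 0.009015 rad; t = (α − φ) mod 2π = 2.082934 rad, q = (φ − β) mod 2π = 2.170434 rad → L = 2.14·(2.082934 + 6.544199 + 2.170434) = 2.14·10.797566 = 23.106792 m
LSR: p² = d² − 2 + 2cos(α−β) + 2d(sin α + sin β) = 65.644832; p = √p² = 8.102150; φ = atan2(−cos α − cos β, d + sin α + sin β) − atan2(−2, p) = 0.368738 rad; t = (φ − α) mod 2π = 4.559974 rad, q = (φ − β) mod 2π = 2.530156 rad → L = 2.14·(4.559974 + 8.102150 + 2.530156) = 2.14·15.192280 = 32.511479 m
RSL: p² = d² − 2 + 2cos(α−β) − 2d(sin α + sin β) = 64.436539; p = √p² = 8.027237; φ = atan2(cos α + cos β, d − sin α − sin β) − atan2(2, p) = -0.372028 rad; t = (α − φ) mod 2π = 2.463977 rad, q = (β − φ) mod 2π = 4.493795 rad → L = 2.14·(2.463977 + 8.027237 + 4.493795) = 2.14·14.985009 = 32.067918 m
RLR: c = (6 − d² + 2cos(α−β) + 2d(sin α − sin β))/8 = -4.353318, |c| > 1 → infeasible
LRL: c = (6 − d² + 2cos(α−β) − 2d(sin α − sin β))/8 = -11.349925, |c| > 1 → infeasible
Shortest: RSR with L = 23.106792 m ≈ 23.1068 m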